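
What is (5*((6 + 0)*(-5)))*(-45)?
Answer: 6750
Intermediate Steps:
(5*((6 + 0)*(-5)))*(-45) = (5*(6*(-5)))*(-45) = (5*(-30))*(-45) = -150*(-45) = 6750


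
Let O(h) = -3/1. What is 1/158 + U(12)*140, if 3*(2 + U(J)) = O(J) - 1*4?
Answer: -287557/474 ≈ -606.66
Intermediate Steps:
O(h) = -3 (O(h) = -3*1 = -3)
U(J) = -13/3 (U(J) = -2 + (-3 - 1*4)/3 = -2 + (-3 - 4)/3 = -2 + (⅓)*(-7) = -2 - 7/3 = -13/3)
1/158 + U(12)*140 = 1/158 - 13/3*140 = 1/158 - 1820/3 = -287557/474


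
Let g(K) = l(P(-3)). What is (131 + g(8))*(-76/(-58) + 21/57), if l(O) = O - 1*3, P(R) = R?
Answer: 115625/551 ≈ 209.85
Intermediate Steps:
l(O) = -3 + O (l(O) = O - 3 = -3 + O)
g(K) = -6 (g(K) = -3 - 3 = -6)
(131 + g(8))*(-76/(-58) + 21/57) = (131 - 6)*(-76/(-58) + 21/57) = 125*(-76*(-1/58) + 21*(1/57)) = 125*(38/29 + 7/19) = 125*(925/551) = 115625/551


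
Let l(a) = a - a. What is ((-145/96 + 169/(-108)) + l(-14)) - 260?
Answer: -227297/864 ≈ -263.08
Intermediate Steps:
l(a) = 0
((-145/96 + 169/(-108)) + l(-14)) - 260 = ((-145/96 + 169/(-108)) + 0) - 260 = ((-145*1/96 + 169*(-1/108)) + 0) - 260 = ((-145/96 - 169/108) + 0) - 260 = (-2657/864 + 0) - 260 = -2657/864 - 260 = -227297/864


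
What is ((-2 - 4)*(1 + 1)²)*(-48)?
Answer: 1152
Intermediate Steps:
((-2 - 4)*(1 + 1)²)*(-48) = -6*2²*(-48) = -6*4*(-48) = -24*(-48) = 1152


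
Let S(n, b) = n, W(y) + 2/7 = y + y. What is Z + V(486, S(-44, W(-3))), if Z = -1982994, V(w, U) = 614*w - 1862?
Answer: -1686452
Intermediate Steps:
W(y) = -2/7 + 2*y (W(y) = -2/7 + (y + y) = -2/7 + 2*y)
V(w, U) = -1862 + 614*w
Z + V(486, S(-44, W(-3))) = -1982994 + (-1862 + 614*486) = -1982994 + (-1862 + 298404) = -1982994 + 296542 = -1686452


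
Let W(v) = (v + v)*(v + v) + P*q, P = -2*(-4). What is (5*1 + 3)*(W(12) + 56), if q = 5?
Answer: 5376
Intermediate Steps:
P = 8
W(v) = 40 + 4*v**2 (W(v) = (v + v)*(v + v) + 8*5 = (2*v)*(2*v) + 40 = 4*v**2 + 40 = 40 + 4*v**2)
(5*1 + 3)*(W(12) + 56) = (5*1 + 3)*((40 + 4*12**2) + 56) = (5 + 3)*((40 + 4*144) + 56) = 8*((40 + 576) + 56) = 8*(616 + 56) = 8*672 = 5376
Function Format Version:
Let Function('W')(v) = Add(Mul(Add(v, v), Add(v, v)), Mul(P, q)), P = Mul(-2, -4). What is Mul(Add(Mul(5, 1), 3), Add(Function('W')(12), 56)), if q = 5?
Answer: 5376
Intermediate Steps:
P = 8
Function('W')(v) = Add(40, Mul(4, Pow(v, 2))) (Function('W')(v) = Add(Mul(Add(v, v), Add(v, v)), Mul(8, 5)) = Add(Mul(Mul(2, v), Mul(2, v)), 40) = Add(Mul(4, Pow(v, 2)), 40) = Add(40, Mul(4, Pow(v, 2))))
Mul(Add(Mul(5, 1), 3), Add(Function('W')(12), 56)) = Mul(Add(Mul(5, 1), 3), Add(Add(40, Mul(4, Pow(12, 2))), 56)) = Mul(Add(5, 3), Add(Add(40, Mul(4, 144)), 56)) = Mul(8, Add(Add(40, 576), 56)) = Mul(8, Add(616, 56)) = Mul(8, 672) = 5376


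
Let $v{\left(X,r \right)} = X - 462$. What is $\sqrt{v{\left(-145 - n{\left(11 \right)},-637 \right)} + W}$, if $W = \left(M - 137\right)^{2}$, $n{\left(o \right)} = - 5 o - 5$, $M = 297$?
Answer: $\sqrt{25053} \approx 158.28$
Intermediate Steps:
$n{\left(o \right)} = -5 - 5 o$
$W = 25600$ ($W = \left(297 - 137\right)^{2} = 160^{2} = 25600$)
$v{\left(X,r \right)} = -462 + X$
$\sqrt{v{\left(-145 - n{\left(11 \right)},-637 \right)} + W} = \sqrt{\left(-462 - \left(140 - 55\right)\right) + 25600} = \sqrt{\left(-462 - 85\right) + 25600} = \sqrt{-547 + 25600} = \sqrt{25053}$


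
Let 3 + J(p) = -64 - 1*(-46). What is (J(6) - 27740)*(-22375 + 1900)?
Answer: 568406475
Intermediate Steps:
J(p) = -21 (J(p) = -3 + (-64 - 1*(-46)) = -3 + (-64 + 46) = -3 - 18 = -21)
(J(6) - 27740)*(-22375 + 1900) = (-21 - 27740)*(-22375 + 1900) = -27761*(-20475) = 568406475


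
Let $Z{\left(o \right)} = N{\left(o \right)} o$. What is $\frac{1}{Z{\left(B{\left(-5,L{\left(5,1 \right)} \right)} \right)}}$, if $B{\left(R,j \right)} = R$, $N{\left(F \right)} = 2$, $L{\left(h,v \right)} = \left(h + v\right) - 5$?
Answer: $- \frac{1}{10} \approx -0.1$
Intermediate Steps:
$L{\left(h,v \right)} = -5 + h + v$
$Z{\left(o \right)} = 2 o$
$\frac{1}{Z{\left(B{\left(-5,L{\left(5,1 \right)} \right)} \right)}} = \frac{1}{2 \left(-5\right)} = \frac{1}{-10} = - \frac{1}{10}$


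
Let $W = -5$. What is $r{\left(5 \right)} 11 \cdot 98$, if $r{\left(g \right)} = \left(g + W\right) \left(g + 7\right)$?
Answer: $0$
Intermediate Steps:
$r{\left(g \right)} = \left(-5 + g\right) \left(7 + g\right)$ ($r{\left(g \right)} = \left(g - 5\right) \left(g + 7\right) = \left(-5 + g\right) \left(7 + g\right)$)
$r{\left(5 \right)} 11 \cdot 98 = \left(-35 + 5^{2} + 2 \cdot 5\right) 11 \cdot 98 = \left(-35 + 25 + 10\right) 11 \cdot 98 = 0 \cdot 11 \cdot 98 = 0 \cdot 98 = 0$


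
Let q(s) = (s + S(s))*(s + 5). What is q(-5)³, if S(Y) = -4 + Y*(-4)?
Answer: 0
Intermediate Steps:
S(Y) = -4 - 4*Y
q(s) = (-4 - 3*s)*(5 + s) (q(s) = (s + (-4 - 4*s))*(s + 5) = (-4 - 3*s)*(5 + s))
q(-5)³ = (-20 - 19*(-5) - 3*(-5)²)³ = (-20 + 95 - 3*25)³ = (-20 + 95 - 75)³ = 0³ = 0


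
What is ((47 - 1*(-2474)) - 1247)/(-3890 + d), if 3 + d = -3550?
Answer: -1274/7443 ≈ -0.17117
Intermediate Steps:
d = -3553 (d = -3 - 3550 = -3553)
((47 - 1*(-2474)) - 1247)/(-3890 + d) = ((47 - 1*(-2474)) - 1247)/(-3890 - 3553) = ((47 + 2474) - 1247)/(-7443) = (2521 - 1247)*(-1/7443) = 1274*(-1/7443) = -1274/7443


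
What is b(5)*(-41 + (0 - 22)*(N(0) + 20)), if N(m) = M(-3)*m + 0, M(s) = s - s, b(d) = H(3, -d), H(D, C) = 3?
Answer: -1443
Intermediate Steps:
b(d) = 3
M(s) = 0
N(m) = 0 (N(m) = 0*m + 0 = 0 + 0 = 0)
b(5)*(-41 + (0 - 22)*(N(0) + 20)) = 3*(-41 + (0 - 22)*(0 + 20)) = 3*(-41 - 22*20) = 3*(-41 - 440) = 3*(-481) = -1443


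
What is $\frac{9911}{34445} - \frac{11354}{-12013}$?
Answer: $\frac{510149373}{413787785} \approx 1.2329$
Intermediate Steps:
$\frac{9911}{34445} - \frac{11354}{-12013} = 9911 \cdot \frac{1}{34445} - - \frac{11354}{12013} = \frac{9911}{34445} + \frac{11354}{12013} = \frac{510149373}{413787785}$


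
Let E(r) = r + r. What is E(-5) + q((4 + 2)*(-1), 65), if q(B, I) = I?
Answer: 55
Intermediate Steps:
E(r) = 2*r
E(-5) + q((4 + 2)*(-1), 65) = 2*(-5) + 65 = -10 + 65 = 55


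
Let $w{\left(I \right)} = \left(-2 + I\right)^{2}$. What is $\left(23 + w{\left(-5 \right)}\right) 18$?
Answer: $1296$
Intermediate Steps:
$\left(23 + w{\left(-5 \right)}\right) 18 = \left(23 + \left(-2 - 5\right)^{2}\right) 18 = \left(23 + \left(-7\right)^{2}\right) 18 = \left(23 + 49\right) 18 = 72 \cdot 18 = 1296$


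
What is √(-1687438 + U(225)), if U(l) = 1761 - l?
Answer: I*√1685902 ≈ 1298.4*I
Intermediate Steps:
√(-1687438 + U(225)) = √(-1687438 + (1761 - 1*225)) = √(-1687438 + (1761 - 225)) = √(-1687438 + 1536) = √(-1685902) = I*√1685902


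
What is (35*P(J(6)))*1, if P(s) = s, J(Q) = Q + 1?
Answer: 245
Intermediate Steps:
J(Q) = 1 + Q
(35*P(J(6)))*1 = (35*(1 + 6))*1 = (35*7)*1 = 245*1 = 245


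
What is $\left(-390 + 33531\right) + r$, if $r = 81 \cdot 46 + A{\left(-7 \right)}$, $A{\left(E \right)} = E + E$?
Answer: $36853$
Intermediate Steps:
$A{\left(E \right)} = 2 E$
$r = 3712$ ($r = 81 \cdot 46 + 2 \left(-7\right) = 3726 - 14 = 3712$)
$\left(-390 + 33531\right) + r = \left(-390 + 33531\right) + 3712 = 33141 + 3712 = 36853$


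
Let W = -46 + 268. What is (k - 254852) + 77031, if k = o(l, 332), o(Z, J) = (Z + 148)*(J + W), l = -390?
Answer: -311889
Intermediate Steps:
W = 222
o(Z, J) = (148 + Z)*(222 + J) (o(Z, J) = (Z + 148)*(J + 222) = (148 + Z)*(222 + J))
k = -134068 (k = 32856 + 148*332 + 222*(-390) + 332*(-390) = 32856 + 49136 - 86580 - 129480 = -134068)
(k - 254852) + 77031 = (-134068 - 254852) + 77031 = -388920 + 77031 = -311889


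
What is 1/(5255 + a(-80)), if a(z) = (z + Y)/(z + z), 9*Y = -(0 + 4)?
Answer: 360/1891981 ≈ 0.00019028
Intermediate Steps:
Y = -4/9 (Y = (-(0 + 4))/9 = (-1*4)/9 = (1/9)*(-4) = -4/9 ≈ -0.44444)
a(z) = (-4/9 + z)/(2*z) (a(z) = (z - 4/9)/(z + z) = (-4/9 + z)/((2*z)) = (-4/9 + z)*(1/(2*z)) = (-4/9 + z)/(2*z))
1/(5255 + a(-80)) = 1/(5255 + (1/18)*(-4 + 9*(-80))/(-80)) = 1/(5255 + (1/18)*(-1/80)*(-4 - 720)) = 1/(5255 + (1/18)*(-1/80)*(-724)) = 1/(5255 + 181/360) = 1/(1891981/360) = 360/1891981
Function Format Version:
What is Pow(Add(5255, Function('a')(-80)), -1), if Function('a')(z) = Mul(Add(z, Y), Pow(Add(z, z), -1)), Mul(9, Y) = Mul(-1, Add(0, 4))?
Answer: Rational(360, 1891981) ≈ 0.00019028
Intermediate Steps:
Y = Rational(-4, 9) (Y = Mul(Rational(1, 9), Mul(-1, Add(0, 4))) = Mul(Rational(1, 9), Mul(-1, 4)) = Mul(Rational(1, 9), -4) = Rational(-4, 9) ≈ -0.44444)
Function('a')(z) = Mul(Rational(1, 2), Pow(z, -1), Add(Rational(-4, 9), z)) (Function('a')(z) = Mul(Add(z, Rational(-4, 9)), Pow(Add(z, z), -1)) = Mul(Add(Rational(-4, 9), z), Pow(Mul(2, z), -1)) = Mul(Add(Rational(-4, 9), z), Mul(Rational(1, 2), Pow(z, -1))) = Mul(Rational(1, 2), Pow(z, -1), Add(Rational(-4, 9), z)))
Pow(Add(5255, Function('a')(-80)), -1) = Pow(Add(5255, Mul(Rational(1, 18), Pow(-80, -1), Add(-4, Mul(9, -80)))), -1) = Pow(Add(5255, Mul(Rational(1, 18), Rational(-1, 80), Add(-4, -720))), -1) = Pow(Add(5255, Mul(Rational(1, 18), Rational(-1, 80), -724)), -1) = Pow(Add(5255, Rational(181, 360)), -1) = Pow(Rational(1891981, 360), -1) = Rational(360, 1891981)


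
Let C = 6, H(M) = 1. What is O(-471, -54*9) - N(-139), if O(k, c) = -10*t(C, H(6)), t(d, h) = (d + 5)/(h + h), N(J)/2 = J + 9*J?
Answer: 2725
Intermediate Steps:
N(J) = 20*J (N(J) = 2*(J + 9*J) = 2*(10*J) = 20*J)
t(d, h) = (5 + d)/(2*h) (t(d, h) = (5 + d)/((2*h)) = (5 + d)*(1/(2*h)) = (5 + d)/(2*h))
O(k, c) = -55 (O(k, c) = -5*(5 + 6)/1 = -5*11 = -10*11/2 = -55)
O(-471, -54*9) - N(-139) = -55 - 20*(-139) = -55 - 1*(-2780) = -55 + 2780 = 2725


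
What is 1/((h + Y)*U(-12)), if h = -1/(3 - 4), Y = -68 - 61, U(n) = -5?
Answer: 1/640 ≈ 0.0015625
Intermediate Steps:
Y = -129
h = 1 (h = -1/(-1) = -1*(-1) = 1)
1/((h + Y)*U(-12)) = 1/((1 - 129)*(-5)) = 1/(-128*(-5)) = 1/640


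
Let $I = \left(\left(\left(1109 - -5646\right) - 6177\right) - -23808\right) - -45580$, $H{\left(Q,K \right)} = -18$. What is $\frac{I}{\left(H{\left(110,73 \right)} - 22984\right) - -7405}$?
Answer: $- \frac{7774}{1733} \approx -4.4859$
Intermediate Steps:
$I = 69966$ ($I = \left(\left(\left(1109 + 5646\right) - 6177\right) + 23808\right) + 45580 = \left(\left(6755 - 6177\right) + 23808\right) + 45580 = \left(578 + 23808\right) + 45580 = 24386 + 45580 = 69966$)
$\frac{I}{\left(H{\left(110,73 \right)} - 22984\right) - -7405} = \frac{69966}{\left(-18 - 22984\right) - -7405} = \frac{69966}{\left(-18 - 22984\right) + 7405} = \frac{69966}{-23002 + 7405} = \frac{69966}{-15597} = 69966 \left(- \frac{1}{15597}\right) = - \frac{7774}{1733}$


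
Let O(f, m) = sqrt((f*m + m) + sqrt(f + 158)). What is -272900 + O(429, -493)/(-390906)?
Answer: -272900 - I*sqrt(211990 - sqrt(587))/390906 ≈ -2.729e+5 - 0.0011778*I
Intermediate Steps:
O(f, m) = sqrt(m + sqrt(158 + f) + f*m) (O(f, m) = sqrt((m + f*m) + sqrt(158 + f)) = sqrt(m + sqrt(158 + f) + f*m))
-272900 + O(429, -493)/(-390906) = -272900 + sqrt(-493 + sqrt(158 + 429) + 429*(-493))/(-390906) = -272900 + sqrt(-493 + sqrt(587) - 211497)*(-1/390906) = -272900 + sqrt(-211990 + sqrt(587))*(-1/390906) = -272900 - sqrt(-211990 + sqrt(587))/390906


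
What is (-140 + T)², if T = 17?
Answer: 15129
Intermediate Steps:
(-140 + T)² = (-140 + 17)² = (-123)² = 15129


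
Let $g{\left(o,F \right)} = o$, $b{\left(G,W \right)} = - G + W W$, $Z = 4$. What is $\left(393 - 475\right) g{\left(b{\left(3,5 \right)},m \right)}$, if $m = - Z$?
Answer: $-1804$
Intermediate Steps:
$b{\left(G,W \right)} = W^{2} - G$ ($b{\left(G,W \right)} = - G + W^{2} = W^{2} - G$)
$m = -4$ ($m = \left(-1\right) 4 = -4$)
$\left(393 - 475\right) g{\left(b{\left(3,5 \right)},m \right)} = \left(393 - 475\right) \left(5^{2} - 3\right) = - 82 \left(25 - 3\right) = \left(-82\right) 22 = -1804$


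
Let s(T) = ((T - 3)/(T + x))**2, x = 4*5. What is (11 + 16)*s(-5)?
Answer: 192/25 ≈ 7.6800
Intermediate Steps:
x = 20
s(T) = (-3 + T)**2/(20 + T)**2 (s(T) = ((T - 3)/(T + 20))**2 = ((-3 + T)/(20 + T))**2 = (-3 + T)**2/(20 + T)**2)
(11 + 16)*s(-5) = (11 + 16)*((-3 - 5)**2/(20 - 5)**2) = 27*((-8)**2/15**2) = 27*(64*(1/225)) = 27*(64/225) = 192/25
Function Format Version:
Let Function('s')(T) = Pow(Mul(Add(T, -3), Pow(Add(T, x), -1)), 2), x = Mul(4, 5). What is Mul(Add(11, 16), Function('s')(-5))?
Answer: Rational(192, 25) ≈ 7.6800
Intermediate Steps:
x = 20
Function('s')(T) = Mul(Pow(Add(-3, T), 2), Pow(Add(20, T), -2)) (Function('s')(T) = Pow(Mul(Add(T, -3), Pow(Add(T, 20), -1)), 2) = Pow(Mul(Add(-3, T), Pow(Add(20, T), -1)), 2) = Pow(Mul(Pow(Add(20, T), -1), Add(-3, T)), 2) = Mul(Pow(Add(-3, T), 2), Pow(Add(20, T), -2)))
Mul(Add(11, 16), Function('s')(-5)) = Mul(Add(11, 16), Mul(Pow(Add(-3, -5), 2), Pow(Add(20, -5), -2))) = Mul(27, Mul(Pow(-8, 2), Pow(15, -2))) = Mul(27, Mul(64, Rational(1, 225))) = Mul(27, Rational(64, 225)) = Rational(192, 25)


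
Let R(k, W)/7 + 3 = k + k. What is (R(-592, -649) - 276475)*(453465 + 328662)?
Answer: -222737255568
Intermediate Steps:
R(k, W) = -21 + 14*k (R(k, W) = -21 + 7*(k + k) = -21 + 7*(2*k) = -21 + 14*k)
(R(-592, -649) - 276475)*(453465 + 328662) = ((-21 + 14*(-592)) - 276475)*(453465 + 328662) = ((-21 - 8288) - 276475)*782127 = (-8309 - 276475)*782127 = -284784*782127 = -222737255568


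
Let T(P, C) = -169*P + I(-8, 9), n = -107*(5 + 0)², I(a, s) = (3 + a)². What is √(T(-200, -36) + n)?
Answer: 5*√1246 ≈ 176.49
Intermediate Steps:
n = -2675 (n = -107*5² = -107*25 = -2675)
T(P, C) = 25 - 169*P (T(P, C) = -169*P + (3 - 8)² = -169*P + (-5)² = -169*P + 25 = 25 - 169*P)
√(T(-200, -36) + n) = √((25 - 169*(-200)) - 2675) = √((25 + 33800) - 2675) = √(33825 - 2675) = √31150 = 5*√1246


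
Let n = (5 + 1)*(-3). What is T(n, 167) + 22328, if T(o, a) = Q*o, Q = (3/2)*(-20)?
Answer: 22868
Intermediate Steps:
Q = -30 (Q = (3*(1/2))*(-20) = (3/2)*(-20) = -30)
n = -18 (n = 6*(-3) = -18)
T(o, a) = -30*o
T(n, 167) + 22328 = -30*(-18) + 22328 = 540 + 22328 = 22868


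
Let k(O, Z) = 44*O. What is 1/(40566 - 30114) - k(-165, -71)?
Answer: 75881521/10452 ≈ 7260.0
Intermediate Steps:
1/(40566 - 30114) - k(-165, -71) = 1/(40566 - 30114) - 44*(-165) = 1/10452 - 1*(-7260) = 1/10452 + 7260 = 75881521/10452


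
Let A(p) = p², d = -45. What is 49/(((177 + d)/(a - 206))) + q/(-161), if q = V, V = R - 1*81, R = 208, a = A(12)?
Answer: -252941/10626 ≈ -23.804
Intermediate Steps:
a = 144 (a = 12² = 144)
V = 127 (V = 208 - 1*81 = 208 - 81 = 127)
q = 127
49/(((177 + d)/(a - 206))) + q/(-161) = 49/(((177 - 45)/(144 - 206))) + 127/(-161) = 49/((132/(-62))) + 127*(-1/161) = 49/((132*(-1/62))) - 127/161 = 49/(-66/31) - 127/161 = 49*(-31/66) - 127/161 = -1519/66 - 127/161 = -252941/10626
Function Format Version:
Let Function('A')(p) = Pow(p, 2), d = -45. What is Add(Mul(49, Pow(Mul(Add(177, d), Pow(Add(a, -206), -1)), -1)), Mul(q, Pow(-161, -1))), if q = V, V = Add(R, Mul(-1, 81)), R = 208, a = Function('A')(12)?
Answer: Rational(-252941, 10626) ≈ -23.804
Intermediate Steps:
a = 144 (a = Pow(12, 2) = 144)
V = 127 (V = Add(208, Mul(-1, 81)) = Add(208, -81) = 127)
q = 127
Add(Mul(49, Pow(Mul(Add(177, d), Pow(Add(a, -206), -1)), -1)), Mul(q, Pow(-161, -1))) = Add(Mul(49, Pow(Mul(Add(177, -45), Pow(Add(144, -206), -1)), -1)), Mul(127, Pow(-161, -1))) = Add(Mul(49, Pow(Mul(132, Pow(-62, -1)), -1)), Mul(127, Rational(-1, 161))) = Add(Mul(49, Pow(Mul(132, Rational(-1, 62)), -1)), Rational(-127, 161)) = Add(Mul(49, Pow(Rational(-66, 31), -1)), Rational(-127, 161)) = Add(Mul(49, Rational(-31, 66)), Rational(-127, 161)) = Add(Rational(-1519, 66), Rational(-127, 161)) = Rational(-252941, 10626)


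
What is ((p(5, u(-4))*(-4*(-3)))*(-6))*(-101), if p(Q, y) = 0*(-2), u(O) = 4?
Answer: 0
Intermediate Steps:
p(Q, y) = 0
((p(5, u(-4))*(-4*(-3)))*(-6))*(-101) = ((0*(-4*(-3)))*(-6))*(-101) = ((0*12)*(-6))*(-101) = (0*(-6))*(-101) = 0*(-101) = 0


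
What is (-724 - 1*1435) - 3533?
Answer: -5692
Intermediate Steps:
(-724 - 1*1435) - 3533 = (-724 - 1435) - 3533 = -2159 - 3533 = -5692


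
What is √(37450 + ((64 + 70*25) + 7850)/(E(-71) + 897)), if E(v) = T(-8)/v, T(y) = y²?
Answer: √151636990070762/63623 ≈ 193.55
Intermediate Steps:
E(v) = 64/v (E(v) = (-8)²/v = 64/v)
√(37450 + ((64 + 70*25) + 7850)/(E(-71) + 897)) = √(37450 + ((64 + 70*25) + 7850)/(64/(-71) + 897)) = √(37450 + ((64 + 1750) + 7850)/(64*(-1/71) + 897)) = √(37450 + (1814 + 7850)/(-64/71 + 897)) = √(37450 + 9664/(63623/71)) = √(37450 + 9664*(71/63623)) = √(37450 + 686144/63623) = √(2383367494/63623) = √151636990070762/63623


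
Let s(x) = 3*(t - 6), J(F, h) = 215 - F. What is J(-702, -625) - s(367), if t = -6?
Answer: 953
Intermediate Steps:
s(x) = -36 (s(x) = 3*(-6 - 6) = 3*(-12) = -36)
J(-702, -625) - s(367) = (215 - 1*(-702)) - 1*(-36) = (215 + 702) + 36 = 917 + 36 = 953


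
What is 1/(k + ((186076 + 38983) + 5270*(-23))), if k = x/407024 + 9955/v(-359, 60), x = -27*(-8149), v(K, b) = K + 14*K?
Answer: 438364848/45523177679939 ≈ 9.6295e-6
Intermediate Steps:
v(K, b) = 15*K
x = 220023
k = -573420013/438364848 (k = 220023/407024 + 9955/((15*(-359))) = 220023*(1/407024) + 9955/(-5385) = 220023/407024 + 9955*(-1/5385) = 220023/407024 - 1991/1077 = -573420013/438364848 ≈ -1.3081)
1/(k + ((186076 + 38983) + 5270*(-23))) = 1/(-573420013/438364848 + ((186076 + 38983) + 5270*(-23))) = 1/(-573420013/438364848 + (225059 - 121210)) = 1/(-573420013/438364848 + 103849) = 1/(45523177679939/438364848) = 438364848/45523177679939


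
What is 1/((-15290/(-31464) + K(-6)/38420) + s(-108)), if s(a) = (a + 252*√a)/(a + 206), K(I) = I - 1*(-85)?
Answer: -2103904760699992005/2448142600691065407049 - 52864059089707758900*I*√3/2448142600691065407049 ≈ -0.00085939 - 0.037401*I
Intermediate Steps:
K(I) = 85 + I (K(I) = I + 85 = 85 + I)
s(a) = (a + 252*√a)/(206 + a)
1/((-15290/(-31464) + K(-6)/38420) + s(-108)) = 1/((-15290/(-31464) + (85 - 6)/38420) + (-108 + 252*√(-108))/(206 - 108)) = 1/((-15290*(-1/31464) + 79*(1/38420)) + (-108 + 252*(6*I*√3))/98) = 1/((7645/15732 + 79/38420) + (-108 + 1512*I*√3)/98) = 1/(18435233/37776465 + (-54/49 + 108*I*√3/7)) = 1/(-1136602693/1851046785 + 108*I*√3/7)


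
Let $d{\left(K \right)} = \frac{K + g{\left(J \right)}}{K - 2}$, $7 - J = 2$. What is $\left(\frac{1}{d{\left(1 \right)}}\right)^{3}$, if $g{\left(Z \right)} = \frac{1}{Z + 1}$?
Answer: $- \frac{216}{343} \approx -0.62974$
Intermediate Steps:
$J = 5$ ($J = 7 - 2 = 5$)
$g{\left(Z \right)} = \frac{1}{1 + Z}$
$d{\left(K \right)} = \frac{\frac{1}{6} + K}{-2 + K}$ ($d{\left(K \right)} = \frac{K + \frac{1}{1 + 5}}{K - 2} = \frac{K + \frac{1}{6}}{-2 + K} = \frac{\frac{1}{6} + K}{-2 + K}$)
$\left(\frac{1}{d{\left(1 \right)}}\right)^{3} = \left(\frac{1}{\frac{1}{-2 + 1} \left(\frac{1}{6} + 1\right)}\right)^{3} = \left(\frac{1}{\frac{1}{-1} \cdot \frac{7}{6}}\right)^{3} = \left(\frac{1}{\left(-1\right) \frac{7}{6}}\right)^{3} = \left(\frac{1}{- \frac{7}{6}}\right)^{3} = \left(- \frac{6}{7}\right)^{3} = - \frac{216}{343}$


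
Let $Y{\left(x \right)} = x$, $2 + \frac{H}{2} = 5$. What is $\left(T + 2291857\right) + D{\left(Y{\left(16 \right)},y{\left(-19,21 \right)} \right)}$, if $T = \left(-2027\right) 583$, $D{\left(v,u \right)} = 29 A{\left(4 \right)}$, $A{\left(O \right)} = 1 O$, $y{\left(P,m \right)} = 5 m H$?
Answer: $1110232$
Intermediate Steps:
$H = 6$ ($H = -4 + 2 \cdot 5 = -4 + 10 = 6$)
$y{\left(P,m \right)} = 30 m$ ($y{\left(P,m \right)} = 5 m 6 = 30 m$)
$A{\left(O \right)} = O$
$D{\left(v,u \right)} = 116$ ($D{\left(v,u \right)} = 29 \cdot 4 = 116$)
$T = -1181741$
$\left(T + 2291857\right) + D{\left(Y{\left(16 \right)},y{\left(-19,21 \right)} \right)} = \left(-1181741 + 2291857\right) + 116 = 1110116 + 116 = 1110232$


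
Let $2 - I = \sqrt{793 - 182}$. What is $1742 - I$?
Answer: $1740 + \sqrt{611} \approx 1764.7$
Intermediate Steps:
$I = 2 - \sqrt{611}$ ($I = 2 - \sqrt{793 - 182} = 2 - \sqrt{611} \approx -22.718$)
$1742 - I = 1742 - \left(2 - \sqrt{611}\right) = 1740 + \sqrt{611}$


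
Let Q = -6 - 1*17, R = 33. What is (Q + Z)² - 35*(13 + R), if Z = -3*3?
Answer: -586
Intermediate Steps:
Q = -23 (Q = -6 - 17 = -23)
Z = -9
(Q + Z)² - 35*(13 + R) = (-23 - 9)² - 35*(13 + 33) = (-32)² - 35*46 = 1024 - 1*1610 = 1024 - 1610 = -586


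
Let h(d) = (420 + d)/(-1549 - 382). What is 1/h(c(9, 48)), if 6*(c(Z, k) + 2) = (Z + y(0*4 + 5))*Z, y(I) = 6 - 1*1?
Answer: -1931/439 ≈ -4.3986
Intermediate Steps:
y(I) = 5 (y(I) = 6 - 1 = 5)
c(Z, k) = -2 + Z*(5 + Z)/6 (c(Z, k) = -2 + ((Z + 5)*Z)/6 = -2 + ((5 + Z)*Z)/6 = -2 + (Z*(5 + Z))/6 = -2 + Z*(5 + Z)/6)
h(d) = -420/1931 - d/1931 (h(d) = (420 + d)/(-1931) = (420 + d)*(-1/1931) = -420/1931 - d/1931)
1/h(c(9, 48)) = 1/(-420/1931 - (-2 + (⅙)*9² + (⅚)*9)/1931) = 1/(-420/1931 - (-2 + (⅙)*81 + 15/2)/1931) = 1/(-420/1931 - (-2 + 27/2 + 15/2)/1931) = 1/(-420/1931 - 1/1931*19) = 1/(-420/1931 - 19/1931) = 1/(-439/1931) = -1931/439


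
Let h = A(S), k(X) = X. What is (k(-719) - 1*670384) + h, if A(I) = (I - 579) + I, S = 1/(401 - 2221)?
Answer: -611230621/910 ≈ -6.7168e+5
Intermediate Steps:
S = -1/1820 (S = 1/(-1820) = -1/1820 ≈ -0.00054945)
A(I) = -579 + 2*I (A(I) = (-579 + I) + I = -579 + 2*I)
h = -526891/910 (h = -579 + 2*(-1/1820) = -579 - 1/910 = -526891/910 ≈ -579.00)
(k(-719) - 1*670384) + h = (-719 - 1*670384) - 526891/910 = (-719 - 670384) - 526891/910 = -671103 - 526891/910 = -611230621/910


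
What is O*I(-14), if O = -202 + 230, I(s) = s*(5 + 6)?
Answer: -4312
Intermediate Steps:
I(s) = 11*s (I(s) = s*11 = 11*s)
O = 28
O*I(-14) = 28*(11*(-14)) = 28*(-154) = -4312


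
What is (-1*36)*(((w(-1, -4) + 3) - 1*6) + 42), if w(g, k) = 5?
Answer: -1584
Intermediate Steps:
(-1*36)*(((w(-1, -4) + 3) - 1*6) + 42) = (-1*36)*(((5 + 3) - 1*6) + 42) = -36*((8 - 6) + 42) = -36*(2 + 42) = -36*44 = -1584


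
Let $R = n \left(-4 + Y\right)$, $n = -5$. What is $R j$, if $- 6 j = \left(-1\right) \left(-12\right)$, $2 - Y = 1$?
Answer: $-30$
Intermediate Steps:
$Y = 1$ ($Y = 2 - 1 = 1$)
$R = 15$ ($R = - 5 \left(-4 + 1\right) = \left(-5\right) \left(-3\right) = 15$)
$j = -2$ ($j = - \frac{\left(-1\right) \left(-12\right)}{6} = \left(- \frac{1}{6}\right) 12 = -2$)
$R j = 15 \left(-2\right) = -30$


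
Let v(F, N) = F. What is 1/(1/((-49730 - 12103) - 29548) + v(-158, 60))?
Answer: -91381/14438199 ≈ -0.0063291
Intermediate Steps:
1/(1/((-49730 - 12103) - 29548) + v(-158, 60)) = 1/(1/((-49730 - 12103) - 29548) - 158) = 1/(1/(-61833 - 29548) - 158) = 1/(1/(-91381) - 158) = 1/(-1/91381 - 158) = 1/(-14438199/91381) = -91381/14438199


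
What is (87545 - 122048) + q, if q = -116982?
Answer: -151485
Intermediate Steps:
(87545 - 122048) + q = (87545 - 122048) - 116982 = -34503 - 116982 = -151485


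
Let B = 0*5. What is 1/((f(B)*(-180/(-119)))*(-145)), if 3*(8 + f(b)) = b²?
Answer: 119/208800 ≈ 0.00056992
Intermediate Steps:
B = 0
f(b) = -8 + b²/3
1/((f(B)*(-180/(-119)))*(-145)) = 1/(((-8 + (⅓)*0²)*(-180/(-119)))*(-145)) = 1/(((-8 + (⅓)*0)*(-180*(-1/119)))*(-145)) = 1/(((-8 + 0)*(180/119))*(-145)) = 1/(-8*180/119*(-145)) = 1/(-1440/119*(-145)) = 1/(208800/119) = 119/208800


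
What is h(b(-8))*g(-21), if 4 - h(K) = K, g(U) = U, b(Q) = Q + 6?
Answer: -126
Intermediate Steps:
b(Q) = 6 + Q
h(K) = 4 - K
h(b(-8))*g(-21) = (4 - (6 - 8))*(-21) = (4 - 1*(-2))*(-21) = (4 + 2)*(-21) = 6*(-21) = -126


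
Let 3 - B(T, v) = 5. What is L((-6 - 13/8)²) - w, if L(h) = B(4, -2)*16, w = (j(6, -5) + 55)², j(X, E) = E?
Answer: -2532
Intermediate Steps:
B(T, v) = -2 (B(T, v) = 3 - 1*5 = 3 - 5 = -2)
w = 2500 (w = (-5 + 55)² = 50² = 2500)
L(h) = -32 (L(h) = -2*16 = -32)
L((-6 - 13/8)²) - w = -32 - 1*2500 = -32 - 2500 = -2532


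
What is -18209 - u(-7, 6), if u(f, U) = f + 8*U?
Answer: -18250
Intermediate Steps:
-18209 - u(-7, 6) = -18209 - (-7 + 8*6) = -18209 - (-7 + 48) = -18209 - 1*41 = -18209 - 41 = -18250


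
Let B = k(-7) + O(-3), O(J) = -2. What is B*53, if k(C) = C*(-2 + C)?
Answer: 3233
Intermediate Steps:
B = 61 (B = -7*(-2 - 7) - 2 = -7*(-9) - 2 = 63 - 2 = 61)
B*53 = 61*53 = 3233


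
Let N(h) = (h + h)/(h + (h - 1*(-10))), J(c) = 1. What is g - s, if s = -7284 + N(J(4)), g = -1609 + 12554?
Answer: 109373/6 ≈ 18229.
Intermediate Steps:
g = 10945
N(h) = 2*h/(10 + 2*h) (N(h) = (2*h)/(h + (h + 10)) = (2*h)/(h + (10 + h)) = (2*h)/(10 + 2*h) = 2*h/(10 + 2*h))
s = -43703/6 (s = -7284 + 1/(5 + 1) = -7284 + 1/6 = -7284 + 1*(⅙) = -7284 + ⅙ = -43703/6 ≈ -7283.8)
g - s = 10945 - 1*(-43703/6) = 10945 + 43703/6 = 109373/6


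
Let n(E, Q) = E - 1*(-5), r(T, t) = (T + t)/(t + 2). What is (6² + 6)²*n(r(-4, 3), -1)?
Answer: 42336/5 ≈ 8467.2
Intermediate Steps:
r(T, t) = (T + t)/(2 + t)
n(E, Q) = 5 + E (n(E, Q) = E + 5 = 5 + E)
(6² + 6)²*n(r(-4, 3), -1) = (6² + 6)²*(5 + (-4 + 3)/(2 + 3)) = (36 + 6)²*(5 - 1/5) = 42²*(5 + (⅕)*(-1)) = 1764*(5 - ⅕) = 1764*(24/5) = 42336/5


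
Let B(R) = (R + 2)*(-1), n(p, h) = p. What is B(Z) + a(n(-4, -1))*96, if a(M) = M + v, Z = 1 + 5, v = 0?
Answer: -392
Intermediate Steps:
Z = 6
a(M) = M (a(M) = M + 0 = M)
B(R) = -2 - R (B(R) = (2 + R)*(-1) = -2 - R)
B(Z) + a(n(-4, -1))*96 = (-2 - 1*6) - 4*96 = (-2 - 6) - 384 = -8 - 384 = -392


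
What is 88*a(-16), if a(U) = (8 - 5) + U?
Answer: -1144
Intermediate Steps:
a(U) = 3 + U
88*a(-16) = 88*(3 - 16) = 88*(-13) = -1144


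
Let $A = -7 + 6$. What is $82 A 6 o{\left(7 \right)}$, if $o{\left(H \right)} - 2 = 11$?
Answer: $-6396$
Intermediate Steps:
$o{\left(H \right)} = 13$ ($o{\left(H \right)} = 2 + 11 = 13$)
$A = -1$
$82 A 6 o{\left(7 \right)} = 82 \left(\left(-1\right) 6\right) 13 = 82 \left(-6\right) 13 = \left(-492\right) 13 = -6396$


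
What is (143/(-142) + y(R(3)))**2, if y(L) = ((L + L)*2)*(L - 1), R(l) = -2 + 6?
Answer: 44528929/20164 ≈ 2208.3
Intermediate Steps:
R(l) = 4
y(L) = 4*L*(-1 + L) (y(L) = ((2*L)*2)*(-1 + L) = (4*L)*(-1 + L) = 4*L*(-1 + L))
(143/(-142) + y(R(3)))**2 = (143/(-142) + 4*4*(-1 + 4))**2 = (143*(-1/142) + 4*4*3)**2 = (-143/142 + 48)**2 = (6673/142)**2 = 44528929/20164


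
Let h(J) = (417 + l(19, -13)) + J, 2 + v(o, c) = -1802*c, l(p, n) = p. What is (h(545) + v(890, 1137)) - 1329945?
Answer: -3377840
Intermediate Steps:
v(o, c) = -2 - 1802*c
h(J) = 436 + J (h(J) = (417 + 19) + J = 436 + J)
(h(545) + v(890, 1137)) - 1329945 = ((436 + 545) + (-2 - 1802*1137)) - 1329945 = (981 + (-2 - 2048874)) - 1329945 = (981 - 2048876) - 1329945 = -2047895 - 1329945 = -3377840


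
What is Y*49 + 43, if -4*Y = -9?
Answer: 613/4 ≈ 153.25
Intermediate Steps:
Y = 9/4 (Y = -¼*(-9) = 9/4 ≈ 2.2500)
Y*49 + 43 = (9/4)*49 + 43 = 441/4 + 43 = 613/4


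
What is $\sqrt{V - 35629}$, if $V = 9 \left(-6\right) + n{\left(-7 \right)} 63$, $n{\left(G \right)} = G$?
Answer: $2 i \sqrt{9031} \approx 190.06 i$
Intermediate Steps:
$V = -495$ ($V = 9 \left(-6\right) - 441 = -54 - 441 = -495$)
$\sqrt{V - 35629} = \sqrt{-495 - 35629} = \sqrt{-36124} = 2 i \sqrt{9031}$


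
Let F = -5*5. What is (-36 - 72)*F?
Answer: 2700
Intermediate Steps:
F = -25
(-36 - 72)*F = (-36 - 72)*(-25) = -108*(-25) = 2700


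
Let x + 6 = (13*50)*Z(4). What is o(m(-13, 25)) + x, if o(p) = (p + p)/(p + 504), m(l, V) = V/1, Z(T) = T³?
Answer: 22003276/529 ≈ 41594.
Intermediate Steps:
m(l, V) = V (m(l, V) = V*1 = V)
o(p) = 2*p/(504 + p) (o(p) = (2*p)/(504 + p) = 2*p/(504 + p))
x = 41594 (x = -6 + (13*50)*4³ = -6 + 650*64 = -6 + 41600 = 41594)
o(m(-13, 25)) + x = 2*25/(504 + 25) + 41594 = 2*25/529 + 41594 = 2*25*(1/529) + 41594 = 50/529 + 41594 = 22003276/529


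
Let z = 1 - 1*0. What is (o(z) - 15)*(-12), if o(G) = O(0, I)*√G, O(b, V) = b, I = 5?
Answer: 180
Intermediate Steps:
z = 1 (z = 1 + 0 = 1)
o(G) = 0 (o(G) = 0*√G = 0)
(o(z) - 15)*(-12) = (0 - 15)*(-12) = -15*(-12) = 180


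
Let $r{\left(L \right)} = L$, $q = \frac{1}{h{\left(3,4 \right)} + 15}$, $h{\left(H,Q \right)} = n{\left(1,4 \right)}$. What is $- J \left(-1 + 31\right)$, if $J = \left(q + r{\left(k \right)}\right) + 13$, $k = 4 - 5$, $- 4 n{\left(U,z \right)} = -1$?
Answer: $- \frac{22080}{61} \approx -361.97$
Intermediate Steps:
$n{\left(U,z \right)} = \frac{1}{4}$ ($n{\left(U,z \right)} = \left(- \frac{1}{4}\right) \left(-1\right) = \frac{1}{4}$)
$h{\left(H,Q \right)} = \frac{1}{4}$
$k = -1$
$q = \frac{4}{61}$ ($q = \frac{1}{\frac{1}{4} + 15} = \frac{1}{\frac{61}{4}} = \frac{4}{61} \approx 0.065574$)
$J = \frac{736}{61}$ ($J = \left(\frac{4}{61} - 1\right) + 13 = - \frac{57}{61} + 13 = \frac{736}{61} \approx 12.066$)
$- J \left(-1 + 31\right) = - \frac{736 \left(-1 + 31\right)}{61} = - \frac{736 \cdot 30}{61} = \left(-1\right) \frac{22080}{61} = - \frac{22080}{61}$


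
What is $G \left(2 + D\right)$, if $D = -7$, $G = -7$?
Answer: $35$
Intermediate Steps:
$G \left(2 + D\right) = - 7 \left(2 - 7\right) = \left(-7\right) \left(-5\right) = 35$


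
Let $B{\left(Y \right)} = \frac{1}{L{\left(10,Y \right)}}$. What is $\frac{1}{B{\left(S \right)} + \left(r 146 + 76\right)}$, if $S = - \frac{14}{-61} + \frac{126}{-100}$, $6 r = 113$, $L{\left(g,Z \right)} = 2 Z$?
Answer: $\frac{9429}{26638636} \approx 0.00035396$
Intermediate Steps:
$r = \frac{113}{6}$ ($r = \frac{1}{6} \cdot 113 = \frac{113}{6} \approx 18.833$)
$S = - \frac{3143}{3050}$ ($S = \left(-14\right) \left(- \frac{1}{61}\right) + 126 \left(- \frac{1}{100}\right) = \frac{14}{61} - \frac{63}{50} = - \frac{3143}{3050} \approx -1.0305$)
$B{\left(Y \right)} = \frac{1}{2 Y}$
$\frac{1}{B{\left(S \right)} + \left(r 146 + 76\right)} = \frac{1}{\frac{1}{2 \left(- \frac{3143}{3050}\right)} + \left(\frac{113}{6} \cdot 146 + 76\right)} = \frac{1}{\frac{1}{2} \left(- \frac{3050}{3143}\right) + \left(\frac{8249}{3} + 76\right)} = \frac{1}{- \frac{1525}{3143} + \frac{8477}{3}} = \frac{1}{\frac{26638636}{9429}} = \frac{9429}{26638636}$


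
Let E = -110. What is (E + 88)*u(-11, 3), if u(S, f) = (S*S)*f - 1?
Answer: -7964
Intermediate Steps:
u(S, f) = -1 + f*S**2 (u(S, f) = S**2*f - 1 = f*S**2 - 1 = -1 + f*S**2)
(E + 88)*u(-11, 3) = (-110 + 88)*(-1 + 3*(-11)**2) = -22*(-1 + 3*121) = -22*(-1 + 363) = -22*362 = -7964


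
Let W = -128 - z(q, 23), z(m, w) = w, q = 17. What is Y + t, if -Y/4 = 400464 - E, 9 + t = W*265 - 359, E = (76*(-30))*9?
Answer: -1724319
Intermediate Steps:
E = -20520 (E = -2280*9 = -20520)
W = -151 (W = -128 - 1*23 = -128 - 23 = -151)
t = -40383 (t = -9 + (-151*265 - 359) = -9 + (-40015 - 359) = -9 - 40374 = -40383)
Y = -1683936 (Y = -4*(400464 - 1*(-20520)) = -4*(400464 + 20520) = -4*420984 = -1683936)
Y + t = -1683936 - 40383 = -1724319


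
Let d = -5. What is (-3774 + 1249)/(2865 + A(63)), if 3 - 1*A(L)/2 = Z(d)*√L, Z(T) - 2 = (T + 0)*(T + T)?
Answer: -805475/840137 - 262600*√7/2520411 ≈ -1.2344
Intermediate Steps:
Z(T) = 2 + 2*T² (Z(T) = 2 + (T + 0)*(T + T) = 2 + T*(2*T) = 2 + 2*T²)
A(L) = 6 - 104*√L (A(L) = 6 - 2*(2 + 2*(-5)²)*√L = 6 - 2*(2 + 2*25)*√L = 6 - 2*(2 + 50)*√L = 6 - 104*√L)
(-3774 + 1249)/(2865 + A(63)) = (-3774 + 1249)/(2865 + (6 - 312*√7)) = -2525/(2865 + (6 - 312*√7)) = -2525/(2871 - 312*√7)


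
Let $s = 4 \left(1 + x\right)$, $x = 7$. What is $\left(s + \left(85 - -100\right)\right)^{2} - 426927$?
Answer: $-379838$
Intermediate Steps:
$s = 32$ ($s = 4 \left(1 + 7\right) = 4 \cdot 8 = 32$)
$\left(s + \left(85 - -100\right)\right)^{2} - 426927 = \left(32 + \left(85 - -100\right)\right)^{2} - 426927 = \left(32 + \left(85 + 100\right)\right)^{2} - 426927 = \left(32 + 185\right)^{2} - 426927 = 217^{2} - 426927 = 47089 - 426927 = -379838$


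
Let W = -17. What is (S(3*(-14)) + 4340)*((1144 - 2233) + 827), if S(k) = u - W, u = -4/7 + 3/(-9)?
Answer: -23967236/21 ≈ -1.1413e+6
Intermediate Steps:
u = -19/21 (u = -4*⅐ + 3*(-⅑) = -4/7 - ⅓ = -19/21 ≈ -0.90476)
S(k) = 338/21 (S(k) = -19/21 - 1*(-17) = -19/21 + 17 = 338/21)
(S(3*(-14)) + 4340)*((1144 - 2233) + 827) = (338/21 + 4340)*((1144 - 2233) + 827) = 91478*(-1089 + 827)/21 = (91478/21)*(-262) = -23967236/21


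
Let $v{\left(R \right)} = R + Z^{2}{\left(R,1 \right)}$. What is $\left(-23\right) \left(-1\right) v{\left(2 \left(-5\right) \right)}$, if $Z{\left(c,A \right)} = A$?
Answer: $-207$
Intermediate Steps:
$v{\left(R \right)} = 1 + R$ ($v{\left(R \right)} = R + 1^{2} = R + 1 = 1 + R$)
$\left(-23\right) \left(-1\right) v{\left(2 \left(-5\right) \right)} = \left(-23\right) \left(-1\right) \left(1 + 2 \left(-5\right)\right) = 23 \left(1 - 10\right) = 23 \left(-9\right) = -207$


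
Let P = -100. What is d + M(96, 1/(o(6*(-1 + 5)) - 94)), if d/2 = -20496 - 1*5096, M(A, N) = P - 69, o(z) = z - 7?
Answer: -51353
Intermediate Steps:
o(z) = -7 + z
M(A, N) = -169 (M(A, N) = -100 - 69 = -169)
d = -51184 (d = 2*(-20496 - 1*5096) = 2*(-20496 - 5096) = 2*(-25592) = -51184)
d + M(96, 1/(o(6*(-1 + 5)) - 94)) = -51184 - 169 = -51353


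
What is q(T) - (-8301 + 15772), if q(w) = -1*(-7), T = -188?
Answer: -7464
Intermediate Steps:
q(w) = 7
q(T) - (-8301 + 15772) = 7 - (-8301 + 15772) = 7 - 1*7471 = 7 - 7471 = -7464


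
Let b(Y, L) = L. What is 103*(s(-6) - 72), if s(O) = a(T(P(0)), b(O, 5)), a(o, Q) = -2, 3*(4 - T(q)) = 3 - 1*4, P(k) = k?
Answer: -7622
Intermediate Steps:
T(q) = 13/3 (T(q) = 4 - (3 - 1*4)/3 = 4 - (3 - 4)/3 = 4 - ⅓*(-1) = 4 + ⅓ = 13/3)
s(O) = -2
103*(s(-6) - 72) = 103*(-2 - 72) = 103*(-74) = -7622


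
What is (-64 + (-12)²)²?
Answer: 6400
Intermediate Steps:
(-64 + (-12)²)² = (-64 + 144)² = 80² = 6400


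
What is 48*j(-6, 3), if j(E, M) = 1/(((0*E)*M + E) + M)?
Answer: -16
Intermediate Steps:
j(E, M) = 1/(E + M) (j(E, M) = 1/((0*M + E) + M) = 1/((0 + E) + M) = 1/(E + M))
48*j(-6, 3) = 48/(-6 + 3) = 48/(-3) = 48*(-⅓) = -16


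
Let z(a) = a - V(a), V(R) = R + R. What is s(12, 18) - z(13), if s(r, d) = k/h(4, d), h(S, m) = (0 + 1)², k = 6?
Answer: 19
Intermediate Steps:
h(S, m) = 1 (h(S, m) = 1² = 1)
V(R) = 2*R
s(r, d) = 6 (s(r, d) = 6/1 = 6*1 = 6)
z(a) = -a (z(a) = a - 2*a = -a)
s(12, 18) - z(13) = 6 - (-1)*13 = 6 - 1*(-13) = 6 + 13 = 19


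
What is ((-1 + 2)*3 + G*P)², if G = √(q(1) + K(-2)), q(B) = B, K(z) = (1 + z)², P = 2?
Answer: 17 + 12*√2 ≈ 33.971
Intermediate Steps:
G = √2 (G = √(1 + (1 - 2)²) = √(1 + (-1)²) = √(1 + 1) = √2 ≈ 1.4142)
((-1 + 2)*3 + G*P)² = ((-1 + 2)*3 + √2*2)² = (1*3 + 2*√2)² = (3 + 2*√2)²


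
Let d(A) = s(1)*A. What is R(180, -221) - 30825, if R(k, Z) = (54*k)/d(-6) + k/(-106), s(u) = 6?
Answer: -1648125/53 ≈ -31097.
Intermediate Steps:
d(A) = 6*A
R(k, Z) = -80*k/53 (R(k, Z) = (54*k)/((6*(-6))) + k/(-106) = (54*k)/(-36) + k*(-1/106) = (54*k)*(-1/36) - k/106 = -3*k/2 - k/106 = -80*k/53)
R(180, -221) - 30825 = -80/53*180 - 30825 = -14400/53 - 30825 = -1648125/53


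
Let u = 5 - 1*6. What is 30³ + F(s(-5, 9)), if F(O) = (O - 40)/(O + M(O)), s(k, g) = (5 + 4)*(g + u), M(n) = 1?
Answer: 1971032/73 ≈ 27000.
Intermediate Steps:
u = -1 (u = 5 - 6 = -1)
s(k, g) = -9 + 9*g (s(k, g) = (5 + 4)*(g - 1) = 9*(-1 + g) = -9 + 9*g)
F(O) = (-40 + O)/(1 + O) (F(O) = (O - 40)/(O + 1) = (-40 + O)/(1 + O))
30³ + F(s(-5, 9)) = 30³ + (-40 + (-9 + 9*9))/(1 + (-9 + 9*9)) = 27000 + (-40 + (-9 + 81))/(1 + (-9 + 81)) = 27000 + (-40 + 72)/(1 + 72) = 27000 + 32/73 = 1971032/73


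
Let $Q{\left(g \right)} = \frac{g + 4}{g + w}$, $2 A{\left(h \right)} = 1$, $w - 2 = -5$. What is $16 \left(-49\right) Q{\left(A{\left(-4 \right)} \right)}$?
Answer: $\frac{7056}{5} \approx 1411.2$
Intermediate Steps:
$w = -3$ ($w = 2 - 5 = -3$)
$A{\left(h \right)} = \frac{1}{2}$ ($A{\left(h \right)} = \frac{1}{2} \cdot 1 = \frac{1}{2}$)
$Q{\left(g \right)} = \frac{4 + g}{-3 + g}$ ($Q{\left(g \right)} = \frac{g + 4}{g - 3} = \frac{4 + g}{-3 + g}$)
$16 \left(-49\right) Q{\left(A{\left(-4 \right)} \right)} = 16 \left(-49\right) \frac{4 + \frac{1}{2}}{-3 + \frac{1}{2}} = - 784 \frac{1}{- \frac{5}{2}} \cdot \frac{9}{2} = - 784 \left(\left(- \frac{2}{5}\right) \frac{9}{2}\right) = \left(-784\right) \left(- \frac{9}{5}\right) = \frac{7056}{5}$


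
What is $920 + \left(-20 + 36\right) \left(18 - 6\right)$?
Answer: $1112$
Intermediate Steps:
$920 + \left(-20 + 36\right) \left(18 - 6\right) = 920 + 16 \cdot 12 = 920 + 192 = 1112$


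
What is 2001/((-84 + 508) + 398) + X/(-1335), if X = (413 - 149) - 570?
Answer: 324763/121930 ≈ 2.6635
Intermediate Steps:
X = -306 (X = 264 - 570 = -306)
2001/((-84 + 508) + 398) + X/(-1335) = 2001/((-84 + 508) + 398) - 306/(-1335) = 2001/(424 + 398) - 306*(-1/1335) = 2001/822 + 102/445 = 2001*(1/822) + 102/445 = 667/274 + 102/445 = 324763/121930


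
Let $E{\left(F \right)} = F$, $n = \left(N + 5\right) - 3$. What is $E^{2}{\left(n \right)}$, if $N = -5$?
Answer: $9$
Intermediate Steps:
$n = -3$ ($n = \left(-5 + 5\right) - 3 = 0 - 3 = -3$)
$E^{2}{\left(n \right)} = \left(-3\right)^{2} = 9$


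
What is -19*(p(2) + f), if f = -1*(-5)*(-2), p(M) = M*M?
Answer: 114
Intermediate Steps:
p(M) = M**2
f = -10 (f = 5*(-2) = -10)
-19*(p(2) + f) = -19*(2**2 - 10) = -19*(4 - 10) = -19*(-6) = 114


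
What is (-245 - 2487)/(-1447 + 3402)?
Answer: -2732/1955 ≈ -1.3974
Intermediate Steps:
(-245 - 2487)/(-1447 + 3402) = -2732/1955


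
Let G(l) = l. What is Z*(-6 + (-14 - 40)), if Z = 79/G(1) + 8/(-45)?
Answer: -14188/3 ≈ -4729.3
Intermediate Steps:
Z = 3547/45 (Z = 79/1 + 8/(-45) = 79*1 + 8*(-1/45) = 79 - 8/45 = 3547/45 ≈ 78.822)
Z*(-6 + (-14 - 40)) = 3547*(-6 + (-14 - 40))/45 = 3547*(-6 - 54)/45 = (3547/45)*(-60) = -14188/3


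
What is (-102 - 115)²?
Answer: 47089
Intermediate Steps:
(-102 - 115)² = (-217)² = 47089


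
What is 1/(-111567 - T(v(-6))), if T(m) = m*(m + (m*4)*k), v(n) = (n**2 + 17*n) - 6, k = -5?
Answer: -1/13071 ≈ -7.6505e-5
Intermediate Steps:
v(n) = -6 + n**2 + 17*n
T(m) = -19*m**2 (T(m) = m*(m + (m*4)*(-5)) = m*(m + (4*m)*(-5)) = m*(m - 20*m) = m*(-19*m) = -19*m**2)
1/(-111567 - T(v(-6))) = 1/(-111567 - (-19)*(-6 + (-6)**2 + 17*(-6))**2) = 1/(-111567 - (-19)*(-6 + 36 - 102)**2) = 1/(-111567 - (-19)*(-72)**2) = 1/(-111567 - (-19)*5184) = 1/(-111567 - 1*(-98496)) = 1/(-111567 + 98496) = 1/(-13071) = -1/13071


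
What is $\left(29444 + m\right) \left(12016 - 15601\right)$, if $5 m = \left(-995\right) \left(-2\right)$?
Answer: $-106983570$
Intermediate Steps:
$m = 398$ ($m = \frac{\left(-995\right) \left(-2\right)}{5} = \frac{1}{5} \cdot 1990 = 398$)
$\left(29444 + m\right) \left(12016 - 15601\right) = \left(29444 + 398\right) \left(12016 - 15601\right) = 29842 \left(-3585\right) = -106983570$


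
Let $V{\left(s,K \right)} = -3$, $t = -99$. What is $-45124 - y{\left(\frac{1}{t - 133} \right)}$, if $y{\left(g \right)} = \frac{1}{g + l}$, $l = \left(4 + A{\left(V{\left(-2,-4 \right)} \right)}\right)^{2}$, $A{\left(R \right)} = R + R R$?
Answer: $- \frac{1046831908}{23199} \approx -45124.0$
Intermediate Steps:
$A{\left(R \right)} = R + R^{2}$
$l = 100$ ($l = \left(4 - 3 \left(1 - 3\right)\right)^{2} = \left(4 - -6\right)^{2} = \left(4 + 6\right)^{2} = 10^{2} = 100$)
$y{\left(g \right)} = \frac{1}{100 + g}$ ($y{\left(g \right)} = \frac{1}{g + 100} = \frac{1}{100 + g}$)
$-45124 - y{\left(\frac{1}{t - 133} \right)} = -45124 - \frac{1}{100 + \frac{1}{-99 - 133}} = -45124 - \frac{1}{100 + \frac{1}{-232}} = -45124 - \frac{1}{100 - \frac{1}{232}} = -45124 - \frac{1}{\frac{23199}{232}} = -45124 - \frac{232}{23199} = - \frac{1046831908}{23199}$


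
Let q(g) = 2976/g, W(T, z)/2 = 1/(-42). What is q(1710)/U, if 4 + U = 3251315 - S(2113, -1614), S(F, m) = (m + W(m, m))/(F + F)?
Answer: 14672672/27411383590595 ≈ 5.3528e-7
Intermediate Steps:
W(T, z) = -1/21 (W(T, z) = 2/(-42) = 2*(-1/42) = -1/21)
S(F, m) = (-1/21 + m)/(2*F) (S(F, m) = (m - 1/21)/(F + F) = (-1/21 + m)/((2*F)) = (-1/21 + m)*(1/(2*F)) = (-1/21 + m)/(2*F))
U = 288540879901/88746 (U = -4 + (3251315 - (-1 + 21*(-1614))/(42*2113)) = -4 + (3251315 - (-1 - 33894)/(42*2113)) = -4 + (3251315 - (-33895)/(42*2113)) = -4 + (3251315 - 1*(-33895/88746)) = -4 + (3251315 + 33895/88746) = -4 + 288541234885/88746 = 288540879901/88746 ≈ 3.2513e+6)
q(1710)/U = (2976/1710)/(288540879901/88746) = (2976*(1/1710))*(88746/288540879901) = (496/285)*(88746/288540879901) = 14672672/27411383590595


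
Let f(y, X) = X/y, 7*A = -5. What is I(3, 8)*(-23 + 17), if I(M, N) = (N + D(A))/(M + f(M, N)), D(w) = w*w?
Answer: -7506/833 ≈ -9.0108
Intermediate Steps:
A = -5/7 (A = (⅐)*(-5) = -5/7 ≈ -0.71429)
D(w) = w²
I(M, N) = (25/49 + N)/(M + N/M) (I(M, N) = (N + (-5/7)²)/(M + N/M) = (N + 25/49)/(M + N/M) = (25/49 + N)/(M + N/M))
I(3, 8)*(-23 + 17) = ((1/49)*3*(25 + 49*8)/(8 + 3²))*(-23 + 17) = ((1/49)*3*(25 + 392)/(8 + 9))*(-6) = ((1/49)*3*417/17)*(-6) = ((1/49)*3*(1/17)*417)*(-6) = (1251/833)*(-6) = -7506/833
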